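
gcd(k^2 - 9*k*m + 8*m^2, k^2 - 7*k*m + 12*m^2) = 1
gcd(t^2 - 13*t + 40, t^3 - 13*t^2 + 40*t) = t^2 - 13*t + 40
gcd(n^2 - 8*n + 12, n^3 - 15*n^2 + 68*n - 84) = n^2 - 8*n + 12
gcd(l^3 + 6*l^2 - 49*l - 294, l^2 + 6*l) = l + 6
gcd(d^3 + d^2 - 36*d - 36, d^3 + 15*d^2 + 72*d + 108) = d + 6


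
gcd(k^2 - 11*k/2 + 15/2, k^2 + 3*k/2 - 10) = k - 5/2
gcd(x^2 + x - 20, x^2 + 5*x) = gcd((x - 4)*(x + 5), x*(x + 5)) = x + 5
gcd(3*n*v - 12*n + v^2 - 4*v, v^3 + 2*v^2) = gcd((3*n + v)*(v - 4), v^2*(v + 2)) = 1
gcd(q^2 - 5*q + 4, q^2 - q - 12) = q - 4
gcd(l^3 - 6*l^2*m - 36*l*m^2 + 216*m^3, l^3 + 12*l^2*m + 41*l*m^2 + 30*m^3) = l + 6*m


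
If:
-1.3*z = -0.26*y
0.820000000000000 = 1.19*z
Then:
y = 3.45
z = 0.69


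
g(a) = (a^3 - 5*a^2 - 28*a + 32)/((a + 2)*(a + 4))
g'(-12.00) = 0.70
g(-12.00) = -26.00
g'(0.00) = -6.50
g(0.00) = 4.00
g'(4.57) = 0.30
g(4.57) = -1.86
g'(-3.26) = -17.90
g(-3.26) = -38.07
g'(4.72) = 0.34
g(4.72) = -1.82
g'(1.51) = -1.44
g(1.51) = -0.94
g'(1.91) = -0.96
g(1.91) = -1.42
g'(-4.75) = -2.97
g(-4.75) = -26.66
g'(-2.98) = -30.24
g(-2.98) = -44.59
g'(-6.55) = -0.45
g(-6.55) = -24.14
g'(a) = (3*a^2 - 10*a - 28)/((a + 2)*(a + 4)) - (a^3 - 5*a^2 - 28*a + 32)/((a + 2)*(a + 4)^2) - (a^3 - 5*a^2 - 28*a + 32)/((a + 2)^2*(a + 4)) = (a^2 + 4*a - 26)/(a^2 + 4*a + 4)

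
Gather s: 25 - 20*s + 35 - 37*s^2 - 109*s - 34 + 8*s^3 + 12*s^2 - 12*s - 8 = 8*s^3 - 25*s^2 - 141*s + 18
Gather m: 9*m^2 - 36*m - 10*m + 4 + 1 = 9*m^2 - 46*m + 5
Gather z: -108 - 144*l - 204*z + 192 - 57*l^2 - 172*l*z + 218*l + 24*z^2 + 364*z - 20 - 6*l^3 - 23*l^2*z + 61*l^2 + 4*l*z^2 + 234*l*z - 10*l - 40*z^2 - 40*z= -6*l^3 + 4*l^2 + 64*l + z^2*(4*l - 16) + z*(-23*l^2 + 62*l + 120) + 64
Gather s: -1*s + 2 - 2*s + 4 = 6 - 3*s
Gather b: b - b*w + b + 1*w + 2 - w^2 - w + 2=b*(2 - w) - w^2 + 4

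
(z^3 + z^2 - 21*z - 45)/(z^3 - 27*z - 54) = (z - 5)/(z - 6)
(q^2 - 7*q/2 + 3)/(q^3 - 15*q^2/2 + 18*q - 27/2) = (q - 2)/(q^2 - 6*q + 9)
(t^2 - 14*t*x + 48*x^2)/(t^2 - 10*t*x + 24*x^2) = (-t + 8*x)/(-t + 4*x)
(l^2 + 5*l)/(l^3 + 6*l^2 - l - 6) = l*(l + 5)/(l^3 + 6*l^2 - l - 6)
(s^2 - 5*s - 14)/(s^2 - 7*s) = (s + 2)/s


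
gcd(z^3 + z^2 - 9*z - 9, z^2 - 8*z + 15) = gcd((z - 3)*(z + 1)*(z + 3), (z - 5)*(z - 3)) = z - 3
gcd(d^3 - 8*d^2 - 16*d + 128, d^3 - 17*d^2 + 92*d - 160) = d^2 - 12*d + 32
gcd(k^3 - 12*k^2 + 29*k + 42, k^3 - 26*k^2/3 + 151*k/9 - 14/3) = k - 6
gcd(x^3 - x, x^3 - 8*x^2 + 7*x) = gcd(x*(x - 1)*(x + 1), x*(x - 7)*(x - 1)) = x^2 - x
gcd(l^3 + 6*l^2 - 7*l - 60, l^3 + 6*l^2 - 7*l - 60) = l^3 + 6*l^2 - 7*l - 60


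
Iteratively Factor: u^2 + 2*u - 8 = (u - 2)*(u + 4)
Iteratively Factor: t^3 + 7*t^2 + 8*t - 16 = (t + 4)*(t^2 + 3*t - 4) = (t + 4)^2*(t - 1)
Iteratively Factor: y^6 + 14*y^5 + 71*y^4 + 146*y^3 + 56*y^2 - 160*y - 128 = (y + 4)*(y^5 + 10*y^4 + 31*y^3 + 22*y^2 - 32*y - 32) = (y + 2)*(y + 4)*(y^4 + 8*y^3 + 15*y^2 - 8*y - 16) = (y + 2)*(y + 4)^2*(y^3 + 4*y^2 - y - 4) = (y + 2)*(y + 4)^3*(y^2 - 1) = (y - 1)*(y + 2)*(y + 4)^3*(y + 1)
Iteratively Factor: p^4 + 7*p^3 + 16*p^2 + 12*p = (p + 2)*(p^3 + 5*p^2 + 6*p) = (p + 2)^2*(p^2 + 3*p) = p*(p + 2)^2*(p + 3)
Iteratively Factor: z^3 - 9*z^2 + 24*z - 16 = (z - 1)*(z^2 - 8*z + 16) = (z - 4)*(z - 1)*(z - 4)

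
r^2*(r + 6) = r^3 + 6*r^2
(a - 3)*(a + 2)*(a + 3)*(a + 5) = a^4 + 7*a^3 + a^2 - 63*a - 90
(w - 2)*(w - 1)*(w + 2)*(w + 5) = w^4 + 4*w^3 - 9*w^2 - 16*w + 20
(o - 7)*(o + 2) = o^2 - 5*o - 14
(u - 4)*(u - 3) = u^2 - 7*u + 12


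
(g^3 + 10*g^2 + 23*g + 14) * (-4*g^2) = -4*g^5 - 40*g^4 - 92*g^3 - 56*g^2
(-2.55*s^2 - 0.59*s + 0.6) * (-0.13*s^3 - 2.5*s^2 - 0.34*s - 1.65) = 0.3315*s^5 + 6.4517*s^4 + 2.264*s^3 + 2.9081*s^2 + 0.7695*s - 0.99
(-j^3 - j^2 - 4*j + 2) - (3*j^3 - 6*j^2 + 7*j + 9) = -4*j^3 + 5*j^2 - 11*j - 7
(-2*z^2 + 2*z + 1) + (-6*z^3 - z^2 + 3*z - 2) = -6*z^3 - 3*z^2 + 5*z - 1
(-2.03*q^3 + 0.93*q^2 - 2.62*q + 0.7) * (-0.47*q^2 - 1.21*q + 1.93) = 0.9541*q^5 + 2.0192*q^4 - 3.8118*q^3 + 4.6361*q^2 - 5.9036*q + 1.351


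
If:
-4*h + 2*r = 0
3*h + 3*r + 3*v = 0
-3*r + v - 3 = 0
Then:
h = -1/3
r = -2/3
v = 1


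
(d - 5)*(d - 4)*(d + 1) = d^3 - 8*d^2 + 11*d + 20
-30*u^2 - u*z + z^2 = (-6*u + z)*(5*u + z)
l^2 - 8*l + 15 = (l - 5)*(l - 3)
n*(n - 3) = n^2 - 3*n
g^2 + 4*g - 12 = (g - 2)*(g + 6)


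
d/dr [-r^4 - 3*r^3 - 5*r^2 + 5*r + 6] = -4*r^3 - 9*r^2 - 10*r + 5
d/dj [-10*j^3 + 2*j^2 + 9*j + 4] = -30*j^2 + 4*j + 9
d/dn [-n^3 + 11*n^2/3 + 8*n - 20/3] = -3*n^2 + 22*n/3 + 8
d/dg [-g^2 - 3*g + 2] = -2*g - 3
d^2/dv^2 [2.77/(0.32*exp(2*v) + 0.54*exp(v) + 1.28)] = (2.77*(0.64*exp(v) + 0.54)*(1.28*exp(v) + 1.08)*exp(v) - (3.5456*exp(v) + 1.4958)*(0.32*exp(2*v) + 0.54*exp(v) + 1.28))*exp(v)/(0.32*exp(2*v) + 0.54*exp(v) + 1.28)^3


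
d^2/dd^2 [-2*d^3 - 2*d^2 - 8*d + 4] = -12*d - 4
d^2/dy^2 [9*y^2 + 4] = 18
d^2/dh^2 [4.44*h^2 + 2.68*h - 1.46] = 8.88000000000000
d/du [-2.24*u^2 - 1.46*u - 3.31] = -4.48*u - 1.46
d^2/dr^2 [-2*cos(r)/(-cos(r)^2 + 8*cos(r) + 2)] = (cos(r) + 2)^2*(-148*cos(r) + 32*cos(2*r) + 4*cos(3*r) + 160)/(16*cos(r) - cos(2*r) + 3)^3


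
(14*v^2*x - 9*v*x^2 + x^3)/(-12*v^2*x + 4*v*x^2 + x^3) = (-7*v + x)/(6*v + x)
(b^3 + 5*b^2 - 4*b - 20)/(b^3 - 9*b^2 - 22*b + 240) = (b^2 - 4)/(b^2 - 14*b + 48)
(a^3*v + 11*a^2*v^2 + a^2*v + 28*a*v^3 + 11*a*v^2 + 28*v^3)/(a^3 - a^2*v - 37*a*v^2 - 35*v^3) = v*(-a^3 - 11*a^2*v - a^2 - 28*a*v^2 - 11*a*v - 28*v^2)/(-a^3 + a^2*v + 37*a*v^2 + 35*v^3)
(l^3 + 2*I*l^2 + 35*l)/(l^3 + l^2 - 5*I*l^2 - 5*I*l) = (l + 7*I)/(l + 1)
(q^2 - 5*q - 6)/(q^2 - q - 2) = (q - 6)/(q - 2)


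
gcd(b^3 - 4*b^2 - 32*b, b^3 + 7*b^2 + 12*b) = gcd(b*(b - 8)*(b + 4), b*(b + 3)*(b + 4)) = b^2 + 4*b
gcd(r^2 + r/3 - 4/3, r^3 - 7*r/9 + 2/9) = 1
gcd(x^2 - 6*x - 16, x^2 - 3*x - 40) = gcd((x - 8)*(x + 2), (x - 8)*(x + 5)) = x - 8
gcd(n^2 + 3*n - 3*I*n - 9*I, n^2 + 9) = n - 3*I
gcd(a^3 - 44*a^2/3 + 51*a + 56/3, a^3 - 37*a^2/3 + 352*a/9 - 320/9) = a - 8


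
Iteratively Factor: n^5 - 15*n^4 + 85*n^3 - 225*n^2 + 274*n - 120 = (n - 5)*(n^4 - 10*n^3 + 35*n^2 - 50*n + 24) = (n - 5)*(n - 4)*(n^3 - 6*n^2 + 11*n - 6) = (n - 5)*(n - 4)*(n - 3)*(n^2 - 3*n + 2) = (n - 5)*(n - 4)*(n - 3)*(n - 2)*(n - 1)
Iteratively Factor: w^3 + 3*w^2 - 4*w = (w)*(w^2 + 3*w - 4) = w*(w + 4)*(w - 1)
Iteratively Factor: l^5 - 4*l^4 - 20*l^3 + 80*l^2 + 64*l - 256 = (l + 4)*(l^4 - 8*l^3 + 12*l^2 + 32*l - 64) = (l - 4)*(l + 4)*(l^3 - 4*l^2 - 4*l + 16) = (l - 4)*(l + 2)*(l + 4)*(l^2 - 6*l + 8) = (l - 4)^2*(l + 2)*(l + 4)*(l - 2)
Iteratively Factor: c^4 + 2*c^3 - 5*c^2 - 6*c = (c + 3)*(c^3 - c^2 - 2*c) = (c - 2)*(c + 3)*(c^2 + c) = (c - 2)*(c + 1)*(c + 3)*(c)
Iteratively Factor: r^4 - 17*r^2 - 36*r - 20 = (r + 1)*(r^3 - r^2 - 16*r - 20) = (r + 1)*(r + 2)*(r^2 - 3*r - 10) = (r - 5)*(r + 1)*(r + 2)*(r + 2)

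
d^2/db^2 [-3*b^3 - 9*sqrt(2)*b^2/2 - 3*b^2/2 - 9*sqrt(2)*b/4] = -18*b - 9*sqrt(2) - 3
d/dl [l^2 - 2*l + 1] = 2*l - 2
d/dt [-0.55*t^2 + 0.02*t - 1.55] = 0.02 - 1.1*t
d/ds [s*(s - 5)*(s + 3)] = 3*s^2 - 4*s - 15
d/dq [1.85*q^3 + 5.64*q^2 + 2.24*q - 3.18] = 5.55*q^2 + 11.28*q + 2.24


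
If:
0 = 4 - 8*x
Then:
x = 1/2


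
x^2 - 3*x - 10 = (x - 5)*(x + 2)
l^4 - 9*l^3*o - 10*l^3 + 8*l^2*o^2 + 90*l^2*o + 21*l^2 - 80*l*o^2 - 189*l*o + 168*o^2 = (l - 7)*(l - 3)*(l - 8*o)*(l - o)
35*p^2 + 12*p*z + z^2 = (5*p + z)*(7*p + z)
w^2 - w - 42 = (w - 7)*(w + 6)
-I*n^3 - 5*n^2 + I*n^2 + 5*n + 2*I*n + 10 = (n - 2)*(n - 5*I)*(-I*n - I)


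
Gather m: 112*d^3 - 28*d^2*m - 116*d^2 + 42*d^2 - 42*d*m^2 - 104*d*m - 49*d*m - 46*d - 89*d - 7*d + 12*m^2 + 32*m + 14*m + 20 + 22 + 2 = 112*d^3 - 74*d^2 - 142*d + m^2*(12 - 42*d) + m*(-28*d^2 - 153*d + 46) + 44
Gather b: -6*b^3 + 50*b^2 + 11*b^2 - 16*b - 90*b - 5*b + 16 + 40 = -6*b^3 + 61*b^2 - 111*b + 56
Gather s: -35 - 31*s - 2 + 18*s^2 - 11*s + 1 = 18*s^2 - 42*s - 36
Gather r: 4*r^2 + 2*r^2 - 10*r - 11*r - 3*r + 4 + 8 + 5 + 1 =6*r^2 - 24*r + 18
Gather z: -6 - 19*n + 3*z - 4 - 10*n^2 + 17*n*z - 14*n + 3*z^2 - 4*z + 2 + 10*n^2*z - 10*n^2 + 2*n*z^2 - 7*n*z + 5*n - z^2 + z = -20*n^2 - 28*n + z^2*(2*n + 2) + z*(10*n^2 + 10*n) - 8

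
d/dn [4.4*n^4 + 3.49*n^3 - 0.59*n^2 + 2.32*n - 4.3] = 17.6*n^3 + 10.47*n^2 - 1.18*n + 2.32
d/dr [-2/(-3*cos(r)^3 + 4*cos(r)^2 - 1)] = 2*(9*cos(r) - 8)*sin(r)*cos(r)/(3*cos(r)^3 - 4*cos(r)^2 + 1)^2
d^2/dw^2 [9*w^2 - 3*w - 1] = 18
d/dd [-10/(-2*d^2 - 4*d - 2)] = 10*(-d - 1)/(d^2 + 2*d + 1)^2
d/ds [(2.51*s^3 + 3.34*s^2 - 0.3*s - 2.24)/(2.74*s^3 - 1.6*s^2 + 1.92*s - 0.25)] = (-13.1676*s^4 + 11.2824*s^3 + 22.4631*s^2 - 8.838*s + 4.3758)/(7.5076*s^6 - 8.768*s^5 + 13.0816*s^4 - 7.514*s^3 + 4.4864*s^2 - 0.96*s + 0.0625)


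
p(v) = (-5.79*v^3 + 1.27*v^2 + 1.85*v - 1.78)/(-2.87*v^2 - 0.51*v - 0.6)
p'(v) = (5.74*v + 0.51)*(-5.79*v^3 + 1.27*v^2 + 1.85*v - 1.78)/(-2.87*v^2 - 0.51*v - 0.6)^2 + (-17.37*v^2 + 2.54*v + 1.85)/(-2.87*v^2 - 0.51*v - 0.6)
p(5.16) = 9.47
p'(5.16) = 2.04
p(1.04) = 1.18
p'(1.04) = 1.57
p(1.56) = 2.12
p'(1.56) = 1.95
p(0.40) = 0.96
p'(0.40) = -2.19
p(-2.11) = -4.42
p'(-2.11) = 2.40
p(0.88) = 0.95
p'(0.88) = 1.24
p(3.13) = 5.31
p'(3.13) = 2.05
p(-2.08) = -4.35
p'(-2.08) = 2.42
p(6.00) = 11.18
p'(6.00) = 2.03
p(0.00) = 2.97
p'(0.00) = -5.60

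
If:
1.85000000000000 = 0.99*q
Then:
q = 1.87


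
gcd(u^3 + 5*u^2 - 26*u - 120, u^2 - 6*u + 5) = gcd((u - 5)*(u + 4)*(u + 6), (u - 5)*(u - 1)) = u - 5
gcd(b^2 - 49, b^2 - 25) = 1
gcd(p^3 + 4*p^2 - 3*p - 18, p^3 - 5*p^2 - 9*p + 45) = p + 3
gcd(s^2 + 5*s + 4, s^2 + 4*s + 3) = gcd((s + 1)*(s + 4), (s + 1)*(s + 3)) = s + 1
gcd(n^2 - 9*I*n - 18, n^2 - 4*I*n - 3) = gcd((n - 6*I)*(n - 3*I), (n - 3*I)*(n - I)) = n - 3*I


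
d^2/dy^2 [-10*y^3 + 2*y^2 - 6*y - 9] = 4 - 60*y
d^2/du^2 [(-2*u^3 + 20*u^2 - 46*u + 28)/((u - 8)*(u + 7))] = 56*(-5*u^3 + 111*u^2 - 951*u + 2389)/(u^6 - 3*u^5 - 165*u^4 + 335*u^3 + 9240*u^2 - 9408*u - 175616)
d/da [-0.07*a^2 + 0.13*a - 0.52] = 0.13 - 0.14*a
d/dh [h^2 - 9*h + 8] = 2*h - 9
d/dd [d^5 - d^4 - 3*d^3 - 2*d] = 5*d^4 - 4*d^3 - 9*d^2 - 2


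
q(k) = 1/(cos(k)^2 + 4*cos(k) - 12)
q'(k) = (2*sin(k)*cos(k) + 4*sin(k))/(cos(k)^2 + 4*cos(k) - 12)^2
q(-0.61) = -0.12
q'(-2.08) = -0.01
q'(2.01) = 0.02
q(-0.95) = -0.11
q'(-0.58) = -0.05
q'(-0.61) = -0.05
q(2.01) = -0.07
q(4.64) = -0.08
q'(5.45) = -0.05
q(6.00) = -0.14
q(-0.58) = -0.13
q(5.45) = -0.11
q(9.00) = -0.07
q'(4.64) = -0.03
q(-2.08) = -0.07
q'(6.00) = -0.03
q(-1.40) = -0.09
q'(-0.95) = -0.05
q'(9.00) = 0.00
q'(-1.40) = -0.03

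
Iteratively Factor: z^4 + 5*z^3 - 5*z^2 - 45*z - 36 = (z + 1)*(z^3 + 4*z^2 - 9*z - 36) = (z + 1)*(z + 3)*(z^2 + z - 12) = (z - 3)*(z + 1)*(z + 3)*(z + 4)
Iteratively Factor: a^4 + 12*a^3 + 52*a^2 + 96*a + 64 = (a + 2)*(a^3 + 10*a^2 + 32*a + 32) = (a + 2)*(a + 4)*(a^2 + 6*a + 8) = (a + 2)*(a + 4)^2*(a + 2)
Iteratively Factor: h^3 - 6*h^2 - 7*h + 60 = (h + 3)*(h^2 - 9*h + 20) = (h - 4)*(h + 3)*(h - 5)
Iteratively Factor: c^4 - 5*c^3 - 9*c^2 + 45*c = (c)*(c^3 - 5*c^2 - 9*c + 45) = c*(c - 5)*(c^2 - 9) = c*(c - 5)*(c + 3)*(c - 3)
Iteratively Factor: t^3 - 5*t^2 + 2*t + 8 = (t - 4)*(t^2 - t - 2) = (t - 4)*(t + 1)*(t - 2)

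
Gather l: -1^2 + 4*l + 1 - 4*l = 0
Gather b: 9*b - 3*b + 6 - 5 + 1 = 6*b + 2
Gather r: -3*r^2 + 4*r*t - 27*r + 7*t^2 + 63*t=-3*r^2 + r*(4*t - 27) + 7*t^2 + 63*t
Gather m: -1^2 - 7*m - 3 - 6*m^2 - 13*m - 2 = -6*m^2 - 20*m - 6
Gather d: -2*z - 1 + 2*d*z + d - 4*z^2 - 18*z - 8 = d*(2*z + 1) - 4*z^2 - 20*z - 9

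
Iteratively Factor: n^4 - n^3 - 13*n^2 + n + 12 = (n - 1)*(n^3 - 13*n - 12) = (n - 1)*(n + 3)*(n^2 - 3*n - 4) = (n - 4)*(n - 1)*(n + 3)*(n + 1)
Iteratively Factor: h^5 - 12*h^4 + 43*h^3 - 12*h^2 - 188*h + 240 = (h - 4)*(h^4 - 8*h^3 + 11*h^2 + 32*h - 60) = (h - 5)*(h - 4)*(h^3 - 3*h^2 - 4*h + 12) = (h - 5)*(h - 4)*(h - 2)*(h^2 - h - 6) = (h - 5)*(h - 4)*(h - 2)*(h + 2)*(h - 3)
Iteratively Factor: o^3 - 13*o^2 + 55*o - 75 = (o - 5)*(o^2 - 8*o + 15) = (o - 5)*(o - 3)*(o - 5)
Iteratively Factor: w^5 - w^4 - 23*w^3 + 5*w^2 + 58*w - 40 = (w - 1)*(w^4 - 23*w^2 - 18*w + 40) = (w - 1)^2*(w^3 + w^2 - 22*w - 40) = (w - 5)*(w - 1)^2*(w^2 + 6*w + 8) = (w - 5)*(w - 1)^2*(w + 4)*(w + 2)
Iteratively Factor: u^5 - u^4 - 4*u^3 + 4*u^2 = (u)*(u^4 - u^3 - 4*u^2 + 4*u) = u^2*(u^3 - u^2 - 4*u + 4) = u^2*(u + 2)*(u^2 - 3*u + 2) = u^2*(u - 1)*(u + 2)*(u - 2)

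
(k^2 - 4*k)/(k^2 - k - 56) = k*(4 - k)/(-k^2 + k + 56)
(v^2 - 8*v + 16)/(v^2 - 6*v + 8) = (v - 4)/(v - 2)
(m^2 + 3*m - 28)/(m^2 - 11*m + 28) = (m + 7)/(m - 7)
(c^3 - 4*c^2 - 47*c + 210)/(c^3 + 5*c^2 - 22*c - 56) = (c^2 - 11*c + 30)/(c^2 - 2*c - 8)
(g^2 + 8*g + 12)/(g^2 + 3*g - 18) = (g + 2)/(g - 3)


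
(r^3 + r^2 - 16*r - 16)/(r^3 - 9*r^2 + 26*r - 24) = (r^2 + 5*r + 4)/(r^2 - 5*r + 6)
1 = 1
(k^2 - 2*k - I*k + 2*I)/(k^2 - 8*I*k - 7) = (k - 2)/(k - 7*I)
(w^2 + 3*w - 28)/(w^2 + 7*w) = (w - 4)/w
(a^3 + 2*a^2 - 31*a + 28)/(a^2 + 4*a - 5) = (a^2 + 3*a - 28)/(a + 5)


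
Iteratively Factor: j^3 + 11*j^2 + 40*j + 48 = (j + 4)*(j^2 + 7*j + 12) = (j + 3)*(j + 4)*(j + 4)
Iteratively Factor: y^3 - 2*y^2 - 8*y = (y + 2)*(y^2 - 4*y) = y*(y + 2)*(y - 4)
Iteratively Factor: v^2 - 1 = (v + 1)*(v - 1)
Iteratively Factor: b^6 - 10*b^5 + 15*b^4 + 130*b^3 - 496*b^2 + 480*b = (b)*(b^5 - 10*b^4 + 15*b^3 + 130*b^2 - 496*b + 480) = b*(b - 3)*(b^4 - 7*b^3 - 6*b^2 + 112*b - 160) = b*(b - 5)*(b - 3)*(b^3 - 2*b^2 - 16*b + 32) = b*(b - 5)*(b - 3)*(b - 2)*(b^2 - 16) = b*(b - 5)*(b - 3)*(b - 2)*(b + 4)*(b - 4)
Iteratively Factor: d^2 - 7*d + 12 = (d - 3)*(d - 4)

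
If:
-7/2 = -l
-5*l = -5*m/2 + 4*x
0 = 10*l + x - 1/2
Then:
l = 7/2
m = -241/5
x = -69/2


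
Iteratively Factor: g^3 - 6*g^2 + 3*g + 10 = (g - 5)*(g^2 - g - 2) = (g - 5)*(g - 2)*(g + 1)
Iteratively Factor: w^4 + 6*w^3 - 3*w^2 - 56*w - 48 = (w - 3)*(w^3 + 9*w^2 + 24*w + 16) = (w - 3)*(w + 4)*(w^2 + 5*w + 4) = (w - 3)*(w + 4)^2*(w + 1)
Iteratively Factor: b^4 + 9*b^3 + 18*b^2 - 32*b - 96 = (b + 4)*(b^3 + 5*b^2 - 2*b - 24) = (b + 3)*(b + 4)*(b^2 + 2*b - 8) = (b + 3)*(b + 4)^2*(b - 2)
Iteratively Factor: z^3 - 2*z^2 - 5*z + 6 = (z + 2)*(z^2 - 4*z + 3) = (z - 3)*(z + 2)*(z - 1)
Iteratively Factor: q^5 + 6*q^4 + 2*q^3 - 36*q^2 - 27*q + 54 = (q + 3)*(q^4 + 3*q^3 - 7*q^2 - 15*q + 18) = (q - 1)*(q + 3)*(q^3 + 4*q^2 - 3*q - 18) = (q - 1)*(q + 3)^2*(q^2 + q - 6) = (q - 2)*(q - 1)*(q + 3)^2*(q + 3)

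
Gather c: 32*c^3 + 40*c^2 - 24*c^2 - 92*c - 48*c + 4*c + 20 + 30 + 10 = 32*c^3 + 16*c^2 - 136*c + 60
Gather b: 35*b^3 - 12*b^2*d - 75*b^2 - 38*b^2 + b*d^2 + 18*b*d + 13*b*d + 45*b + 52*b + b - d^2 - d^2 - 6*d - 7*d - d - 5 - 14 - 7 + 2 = 35*b^3 + b^2*(-12*d - 113) + b*(d^2 + 31*d + 98) - 2*d^2 - 14*d - 24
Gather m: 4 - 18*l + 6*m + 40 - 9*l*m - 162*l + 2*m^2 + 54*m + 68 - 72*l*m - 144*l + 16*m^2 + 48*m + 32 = -324*l + 18*m^2 + m*(108 - 81*l) + 144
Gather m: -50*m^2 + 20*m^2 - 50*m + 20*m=-30*m^2 - 30*m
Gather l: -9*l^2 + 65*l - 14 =-9*l^2 + 65*l - 14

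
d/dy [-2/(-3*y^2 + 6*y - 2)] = 12*(1 - y)/(3*y^2 - 6*y + 2)^2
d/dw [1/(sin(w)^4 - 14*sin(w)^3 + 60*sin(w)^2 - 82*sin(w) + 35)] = 2*(19*sin(w) + 2*cos(w)^2 - 43)*cos(w)/((sin(w) - 7)^2*(sin(w) - 5)^2*(sin(w) - 1)^3)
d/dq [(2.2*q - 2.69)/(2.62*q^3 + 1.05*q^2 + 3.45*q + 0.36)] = (-11.528*q^3 + 18.8334*q^2 + 5.649*q + 10.0725)/(6.8644*q^6 + 5.502*q^5 + 19.1805*q^4 + 9.1314*q^3 + 12.6585*q^2 + 2.484*q + 0.1296)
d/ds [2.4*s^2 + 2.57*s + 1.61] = 4.8*s + 2.57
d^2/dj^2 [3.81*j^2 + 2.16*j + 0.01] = 7.62000000000000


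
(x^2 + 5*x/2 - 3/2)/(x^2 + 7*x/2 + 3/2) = (2*x - 1)/(2*x + 1)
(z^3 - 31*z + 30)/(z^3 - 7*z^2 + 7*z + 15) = (z^2 + 5*z - 6)/(z^2 - 2*z - 3)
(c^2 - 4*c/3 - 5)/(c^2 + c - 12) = (c + 5/3)/(c + 4)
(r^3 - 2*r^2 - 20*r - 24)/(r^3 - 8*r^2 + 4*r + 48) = (r + 2)/(r - 4)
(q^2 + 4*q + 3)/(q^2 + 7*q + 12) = (q + 1)/(q + 4)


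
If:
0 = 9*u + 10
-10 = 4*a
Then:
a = -5/2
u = -10/9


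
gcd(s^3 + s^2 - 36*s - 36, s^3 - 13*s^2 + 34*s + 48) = s^2 - 5*s - 6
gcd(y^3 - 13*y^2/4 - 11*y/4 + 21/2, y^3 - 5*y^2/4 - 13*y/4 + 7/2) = y^2 - y/4 - 7/2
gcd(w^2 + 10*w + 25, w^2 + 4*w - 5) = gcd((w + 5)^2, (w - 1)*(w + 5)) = w + 5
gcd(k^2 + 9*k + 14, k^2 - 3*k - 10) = k + 2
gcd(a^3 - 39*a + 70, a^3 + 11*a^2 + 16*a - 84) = a^2 + 5*a - 14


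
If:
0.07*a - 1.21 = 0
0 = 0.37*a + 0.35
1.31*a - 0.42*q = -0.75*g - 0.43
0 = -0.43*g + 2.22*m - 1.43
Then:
No Solution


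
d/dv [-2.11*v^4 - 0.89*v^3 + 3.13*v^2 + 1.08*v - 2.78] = -8.44*v^3 - 2.67*v^2 + 6.26*v + 1.08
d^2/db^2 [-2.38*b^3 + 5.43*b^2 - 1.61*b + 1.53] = 10.86 - 14.28*b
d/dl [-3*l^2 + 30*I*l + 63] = -6*l + 30*I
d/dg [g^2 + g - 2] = 2*g + 1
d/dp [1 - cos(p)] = sin(p)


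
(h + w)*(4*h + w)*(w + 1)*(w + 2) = 4*h^2*w^2 + 12*h^2*w + 8*h^2 + 5*h*w^3 + 15*h*w^2 + 10*h*w + w^4 + 3*w^3 + 2*w^2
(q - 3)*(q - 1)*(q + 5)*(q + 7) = q^4 + 8*q^3 - 10*q^2 - 104*q + 105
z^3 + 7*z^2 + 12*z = z*(z + 3)*(z + 4)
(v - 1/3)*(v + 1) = v^2 + 2*v/3 - 1/3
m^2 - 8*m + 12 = (m - 6)*(m - 2)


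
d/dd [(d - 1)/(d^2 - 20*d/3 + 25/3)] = 3*(-3*d^2 + 6*d + 5)/(9*d^4 - 120*d^3 + 550*d^2 - 1000*d + 625)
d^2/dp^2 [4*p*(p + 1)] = 8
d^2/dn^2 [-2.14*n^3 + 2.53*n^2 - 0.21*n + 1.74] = 5.06 - 12.84*n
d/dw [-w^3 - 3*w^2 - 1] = 3*w*(-w - 2)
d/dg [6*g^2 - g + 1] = 12*g - 1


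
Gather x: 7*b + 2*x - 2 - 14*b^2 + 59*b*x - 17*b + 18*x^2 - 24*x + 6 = -14*b^2 - 10*b + 18*x^2 + x*(59*b - 22) + 4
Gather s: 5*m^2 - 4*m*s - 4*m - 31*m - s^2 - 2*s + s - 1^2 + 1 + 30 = 5*m^2 - 35*m - s^2 + s*(-4*m - 1) + 30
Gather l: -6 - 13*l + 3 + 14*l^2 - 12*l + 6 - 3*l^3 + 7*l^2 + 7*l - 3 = -3*l^3 + 21*l^2 - 18*l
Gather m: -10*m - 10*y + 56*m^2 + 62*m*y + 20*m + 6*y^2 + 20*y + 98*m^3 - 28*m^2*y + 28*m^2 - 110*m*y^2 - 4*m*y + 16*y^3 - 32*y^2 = 98*m^3 + m^2*(84 - 28*y) + m*(-110*y^2 + 58*y + 10) + 16*y^3 - 26*y^2 + 10*y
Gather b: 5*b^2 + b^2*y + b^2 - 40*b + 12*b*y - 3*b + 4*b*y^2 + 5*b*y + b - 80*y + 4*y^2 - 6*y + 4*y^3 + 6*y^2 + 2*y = b^2*(y + 6) + b*(4*y^2 + 17*y - 42) + 4*y^3 + 10*y^2 - 84*y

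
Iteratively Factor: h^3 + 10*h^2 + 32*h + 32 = (h + 4)*(h^2 + 6*h + 8) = (h + 4)^2*(h + 2)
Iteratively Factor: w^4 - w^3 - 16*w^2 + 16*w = (w + 4)*(w^3 - 5*w^2 + 4*w) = (w - 4)*(w + 4)*(w^2 - w) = w*(w - 4)*(w + 4)*(w - 1)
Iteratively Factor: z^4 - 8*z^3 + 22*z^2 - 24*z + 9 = (z - 1)*(z^3 - 7*z^2 + 15*z - 9) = (z - 1)^2*(z^2 - 6*z + 9) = (z - 3)*(z - 1)^2*(z - 3)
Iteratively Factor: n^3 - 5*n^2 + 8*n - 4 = (n - 2)*(n^2 - 3*n + 2) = (n - 2)*(n - 1)*(n - 2)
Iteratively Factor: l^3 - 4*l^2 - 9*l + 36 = (l - 3)*(l^2 - l - 12) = (l - 4)*(l - 3)*(l + 3)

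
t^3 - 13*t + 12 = (t - 3)*(t - 1)*(t + 4)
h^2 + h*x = h*(h + x)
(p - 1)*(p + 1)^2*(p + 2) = p^4 + 3*p^3 + p^2 - 3*p - 2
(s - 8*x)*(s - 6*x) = s^2 - 14*s*x + 48*x^2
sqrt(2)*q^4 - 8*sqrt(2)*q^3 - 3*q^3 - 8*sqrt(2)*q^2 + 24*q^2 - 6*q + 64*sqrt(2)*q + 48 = (q - 8)*(q - 3*sqrt(2))*(q + sqrt(2))*(sqrt(2)*q + 1)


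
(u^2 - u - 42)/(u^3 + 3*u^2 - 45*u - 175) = (u + 6)/(u^2 + 10*u + 25)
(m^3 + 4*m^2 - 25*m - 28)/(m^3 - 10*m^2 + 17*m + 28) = (m + 7)/(m - 7)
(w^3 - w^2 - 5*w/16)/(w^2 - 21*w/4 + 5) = w*(4*w + 1)/(4*(w - 4))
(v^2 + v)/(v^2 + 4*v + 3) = v/(v + 3)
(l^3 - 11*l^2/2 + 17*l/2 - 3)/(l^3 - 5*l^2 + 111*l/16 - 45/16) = 8*(2*l^2 - 5*l + 2)/(16*l^2 - 32*l + 15)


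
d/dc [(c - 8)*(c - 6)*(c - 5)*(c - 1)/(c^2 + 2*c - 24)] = 2*(c^5 - 7*c^4 - 88*c^3 + 1036*c^2 - 3528*c + 4056)/(c^4 + 4*c^3 - 44*c^2 - 96*c + 576)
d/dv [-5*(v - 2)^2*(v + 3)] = -15*v^2 + 10*v + 40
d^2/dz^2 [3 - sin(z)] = sin(z)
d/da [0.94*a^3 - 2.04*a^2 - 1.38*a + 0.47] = 2.82*a^2 - 4.08*a - 1.38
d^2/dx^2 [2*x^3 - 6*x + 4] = 12*x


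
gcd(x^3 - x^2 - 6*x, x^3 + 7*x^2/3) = x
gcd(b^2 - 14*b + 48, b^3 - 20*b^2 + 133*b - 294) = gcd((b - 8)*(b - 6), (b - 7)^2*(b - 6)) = b - 6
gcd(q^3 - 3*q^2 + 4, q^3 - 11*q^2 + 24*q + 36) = q + 1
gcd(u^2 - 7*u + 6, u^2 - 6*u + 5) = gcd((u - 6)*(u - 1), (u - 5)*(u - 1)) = u - 1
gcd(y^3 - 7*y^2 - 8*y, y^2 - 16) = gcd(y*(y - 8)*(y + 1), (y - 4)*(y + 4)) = 1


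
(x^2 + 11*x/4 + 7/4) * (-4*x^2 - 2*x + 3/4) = -4*x^4 - 13*x^3 - 47*x^2/4 - 23*x/16 + 21/16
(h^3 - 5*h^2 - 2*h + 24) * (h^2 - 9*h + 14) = h^5 - 14*h^4 + 57*h^3 - 28*h^2 - 244*h + 336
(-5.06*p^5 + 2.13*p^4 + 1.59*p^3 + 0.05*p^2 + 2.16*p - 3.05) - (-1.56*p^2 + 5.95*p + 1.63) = -5.06*p^5 + 2.13*p^4 + 1.59*p^3 + 1.61*p^2 - 3.79*p - 4.68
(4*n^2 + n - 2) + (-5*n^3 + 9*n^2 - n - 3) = -5*n^3 + 13*n^2 - 5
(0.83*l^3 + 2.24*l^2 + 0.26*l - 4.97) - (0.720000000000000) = 0.83*l^3 + 2.24*l^2 + 0.26*l - 5.69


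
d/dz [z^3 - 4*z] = 3*z^2 - 4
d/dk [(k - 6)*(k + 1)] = 2*k - 5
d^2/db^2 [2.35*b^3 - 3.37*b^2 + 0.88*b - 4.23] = 14.1*b - 6.74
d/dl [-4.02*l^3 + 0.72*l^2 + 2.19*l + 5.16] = -12.06*l^2 + 1.44*l + 2.19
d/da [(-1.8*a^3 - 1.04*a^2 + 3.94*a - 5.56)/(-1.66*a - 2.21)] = (5.976*a^3 + 13.6604*a^2 + 4.5968*a - 17.937)/(2.7556*a^2 + 7.3372*a + 4.8841)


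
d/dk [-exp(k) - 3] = -exp(k)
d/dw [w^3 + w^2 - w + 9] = 3*w^2 + 2*w - 1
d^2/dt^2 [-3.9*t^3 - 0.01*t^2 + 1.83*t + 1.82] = -23.4*t - 0.02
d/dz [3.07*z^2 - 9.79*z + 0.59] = 6.14*z - 9.79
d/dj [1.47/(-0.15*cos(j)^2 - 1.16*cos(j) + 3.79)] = -(0.441*cos(j) + 1.7052)*sin(j)/(0.15*cos(j)^2 + 1.16*cos(j) - 3.79)^2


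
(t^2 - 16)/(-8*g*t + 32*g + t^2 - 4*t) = (t + 4)/(-8*g + t)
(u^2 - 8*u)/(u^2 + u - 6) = u*(u - 8)/(u^2 + u - 6)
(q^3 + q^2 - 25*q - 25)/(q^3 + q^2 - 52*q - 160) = (q^2 - 4*q - 5)/(q^2 - 4*q - 32)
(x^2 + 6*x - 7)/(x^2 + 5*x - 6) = (x + 7)/(x + 6)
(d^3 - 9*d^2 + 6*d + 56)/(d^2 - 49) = (d^2 - 2*d - 8)/(d + 7)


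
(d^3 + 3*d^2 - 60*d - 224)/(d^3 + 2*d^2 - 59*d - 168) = (d + 4)/(d + 3)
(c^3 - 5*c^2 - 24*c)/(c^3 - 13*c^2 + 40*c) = (c + 3)/(c - 5)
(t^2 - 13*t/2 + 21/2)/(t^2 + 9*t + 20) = (2*t^2 - 13*t + 21)/(2*(t^2 + 9*t + 20))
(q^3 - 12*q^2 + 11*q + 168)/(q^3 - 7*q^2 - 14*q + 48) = (q - 7)/(q - 2)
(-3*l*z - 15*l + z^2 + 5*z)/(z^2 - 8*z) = (-3*l*z - 15*l + z^2 + 5*z)/(z*(z - 8))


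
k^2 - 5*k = k*(k - 5)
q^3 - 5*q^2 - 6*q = q*(q - 6)*(q + 1)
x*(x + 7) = x^2 + 7*x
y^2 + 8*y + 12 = (y + 2)*(y + 6)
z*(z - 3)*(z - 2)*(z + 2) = z^4 - 3*z^3 - 4*z^2 + 12*z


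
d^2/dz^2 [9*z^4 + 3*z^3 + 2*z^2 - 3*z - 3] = 108*z^2 + 18*z + 4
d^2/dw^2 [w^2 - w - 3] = 2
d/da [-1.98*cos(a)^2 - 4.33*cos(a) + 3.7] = (3.96*cos(a) + 4.33)*sin(a)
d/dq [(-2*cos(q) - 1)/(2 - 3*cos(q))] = 7*sin(q)/(3*cos(q) - 2)^2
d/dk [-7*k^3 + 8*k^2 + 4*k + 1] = -21*k^2 + 16*k + 4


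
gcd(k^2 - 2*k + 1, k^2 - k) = k - 1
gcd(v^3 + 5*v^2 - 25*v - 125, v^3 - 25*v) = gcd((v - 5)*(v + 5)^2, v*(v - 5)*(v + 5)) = v^2 - 25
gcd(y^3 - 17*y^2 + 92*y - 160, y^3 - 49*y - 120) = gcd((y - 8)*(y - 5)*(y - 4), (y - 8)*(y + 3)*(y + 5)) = y - 8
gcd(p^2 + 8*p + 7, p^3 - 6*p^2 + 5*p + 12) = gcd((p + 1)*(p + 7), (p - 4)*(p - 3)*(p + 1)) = p + 1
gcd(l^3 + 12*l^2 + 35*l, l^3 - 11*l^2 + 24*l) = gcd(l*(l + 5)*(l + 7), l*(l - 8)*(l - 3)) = l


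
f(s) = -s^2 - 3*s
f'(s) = -2*s - 3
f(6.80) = -66.64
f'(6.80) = -16.60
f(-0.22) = 0.61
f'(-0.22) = -2.56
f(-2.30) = 1.61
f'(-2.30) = 1.60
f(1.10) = -4.51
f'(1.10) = -5.20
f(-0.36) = 0.95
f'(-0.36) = -2.28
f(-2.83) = 0.48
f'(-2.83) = 2.66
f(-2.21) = 1.75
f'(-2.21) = 1.42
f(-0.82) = 1.79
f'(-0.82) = -1.36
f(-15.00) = -180.00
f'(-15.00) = 27.00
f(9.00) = -108.00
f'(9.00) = -21.00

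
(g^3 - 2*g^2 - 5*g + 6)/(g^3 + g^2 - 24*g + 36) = (g^2 + g - 2)/(g^2 + 4*g - 12)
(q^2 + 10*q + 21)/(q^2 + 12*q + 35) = (q + 3)/(q + 5)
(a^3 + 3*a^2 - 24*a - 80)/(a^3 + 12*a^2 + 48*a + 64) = (a - 5)/(a + 4)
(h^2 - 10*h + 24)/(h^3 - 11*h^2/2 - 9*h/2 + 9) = 2*(h - 4)/(2*h^2 + h - 3)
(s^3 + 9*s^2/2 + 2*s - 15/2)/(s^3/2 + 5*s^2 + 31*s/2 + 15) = (2*s^2 + 3*s - 5)/(s^2 + 7*s + 10)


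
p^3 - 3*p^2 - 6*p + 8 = (p - 4)*(p - 1)*(p + 2)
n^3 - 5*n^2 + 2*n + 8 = (n - 4)*(n - 2)*(n + 1)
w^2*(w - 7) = w^3 - 7*w^2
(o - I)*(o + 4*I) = o^2 + 3*I*o + 4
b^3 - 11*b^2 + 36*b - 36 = (b - 6)*(b - 3)*(b - 2)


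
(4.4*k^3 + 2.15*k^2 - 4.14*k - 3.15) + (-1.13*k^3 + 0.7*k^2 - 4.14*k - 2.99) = 3.27*k^3 + 2.85*k^2 - 8.28*k - 6.14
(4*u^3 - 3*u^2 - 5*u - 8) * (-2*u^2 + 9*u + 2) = -8*u^5 + 42*u^4 - 9*u^3 - 35*u^2 - 82*u - 16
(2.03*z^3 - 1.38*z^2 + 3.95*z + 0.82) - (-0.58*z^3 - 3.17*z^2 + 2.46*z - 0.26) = 2.61*z^3 + 1.79*z^2 + 1.49*z + 1.08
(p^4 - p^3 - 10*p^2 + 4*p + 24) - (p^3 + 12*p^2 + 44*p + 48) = p^4 - 2*p^3 - 22*p^2 - 40*p - 24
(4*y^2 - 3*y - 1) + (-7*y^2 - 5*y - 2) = -3*y^2 - 8*y - 3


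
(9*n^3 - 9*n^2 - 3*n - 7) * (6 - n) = -9*n^4 + 63*n^3 - 51*n^2 - 11*n - 42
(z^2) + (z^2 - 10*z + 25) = 2*z^2 - 10*z + 25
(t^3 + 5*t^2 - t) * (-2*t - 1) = -2*t^4 - 11*t^3 - 3*t^2 + t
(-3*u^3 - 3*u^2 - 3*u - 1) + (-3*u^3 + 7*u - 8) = -6*u^3 - 3*u^2 + 4*u - 9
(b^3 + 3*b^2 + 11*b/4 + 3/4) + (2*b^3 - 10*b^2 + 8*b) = 3*b^3 - 7*b^2 + 43*b/4 + 3/4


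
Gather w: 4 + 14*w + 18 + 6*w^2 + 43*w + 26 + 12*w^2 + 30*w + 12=18*w^2 + 87*w + 60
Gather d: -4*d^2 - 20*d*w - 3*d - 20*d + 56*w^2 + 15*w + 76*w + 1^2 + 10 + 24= -4*d^2 + d*(-20*w - 23) + 56*w^2 + 91*w + 35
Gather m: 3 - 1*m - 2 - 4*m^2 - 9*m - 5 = -4*m^2 - 10*m - 4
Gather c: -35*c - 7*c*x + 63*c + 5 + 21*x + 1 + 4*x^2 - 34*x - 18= c*(28 - 7*x) + 4*x^2 - 13*x - 12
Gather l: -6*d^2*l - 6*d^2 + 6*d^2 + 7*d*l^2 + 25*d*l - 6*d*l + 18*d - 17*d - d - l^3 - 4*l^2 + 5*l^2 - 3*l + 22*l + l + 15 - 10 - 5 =-l^3 + l^2*(7*d + 1) + l*(-6*d^2 + 19*d + 20)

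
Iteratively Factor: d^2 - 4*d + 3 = (d - 3)*(d - 1)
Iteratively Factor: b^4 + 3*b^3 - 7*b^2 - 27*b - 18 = (b + 3)*(b^3 - 7*b - 6) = (b + 2)*(b + 3)*(b^2 - 2*b - 3) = (b + 1)*(b + 2)*(b + 3)*(b - 3)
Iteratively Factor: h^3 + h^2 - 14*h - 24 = (h - 4)*(h^2 + 5*h + 6) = (h - 4)*(h + 3)*(h + 2)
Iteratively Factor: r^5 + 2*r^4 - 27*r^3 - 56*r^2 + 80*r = (r - 5)*(r^4 + 7*r^3 + 8*r^2 - 16*r) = (r - 5)*(r + 4)*(r^3 + 3*r^2 - 4*r) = (r - 5)*(r - 1)*(r + 4)*(r^2 + 4*r) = (r - 5)*(r - 1)*(r + 4)^2*(r)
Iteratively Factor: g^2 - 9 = (g + 3)*(g - 3)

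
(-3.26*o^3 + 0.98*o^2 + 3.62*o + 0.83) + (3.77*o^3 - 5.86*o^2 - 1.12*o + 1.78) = 0.51*o^3 - 4.88*o^2 + 2.5*o + 2.61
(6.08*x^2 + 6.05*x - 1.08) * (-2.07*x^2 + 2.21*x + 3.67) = -12.5856*x^4 + 0.913300000000001*x^3 + 37.9197*x^2 + 19.8167*x - 3.9636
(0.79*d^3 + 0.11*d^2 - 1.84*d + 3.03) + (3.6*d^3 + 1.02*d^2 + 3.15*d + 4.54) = 4.39*d^3 + 1.13*d^2 + 1.31*d + 7.57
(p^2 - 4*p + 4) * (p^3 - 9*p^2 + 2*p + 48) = p^5 - 13*p^4 + 42*p^3 + 4*p^2 - 184*p + 192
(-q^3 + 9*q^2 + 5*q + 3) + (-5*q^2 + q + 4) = -q^3 + 4*q^2 + 6*q + 7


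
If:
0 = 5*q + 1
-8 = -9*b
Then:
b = 8/9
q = -1/5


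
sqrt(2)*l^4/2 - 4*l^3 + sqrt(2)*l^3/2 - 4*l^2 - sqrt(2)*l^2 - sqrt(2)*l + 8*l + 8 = (l - 4*sqrt(2))*(l - sqrt(2))*(l + sqrt(2))*(sqrt(2)*l/2 + sqrt(2)/2)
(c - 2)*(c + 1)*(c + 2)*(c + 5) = c^4 + 6*c^3 + c^2 - 24*c - 20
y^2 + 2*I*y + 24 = (y - 4*I)*(y + 6*I)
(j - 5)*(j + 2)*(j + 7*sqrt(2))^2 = j^4 - 3*j^3 + 14*sqrt(2)*j^3 - 42*sqrt(2)*j^2 + 88*j^2 - 294*j - 140*sqrt(2)*j - 980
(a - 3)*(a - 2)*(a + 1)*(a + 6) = a^4 + 2*a^3 - 23*a^2 + 12*a + 36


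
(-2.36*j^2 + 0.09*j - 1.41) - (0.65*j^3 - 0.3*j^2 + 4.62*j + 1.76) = -0.65*j^3 - 2.06*j^2 - 4.53*j - 3.17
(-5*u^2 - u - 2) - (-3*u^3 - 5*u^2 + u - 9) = 3*u^3 - 2*u + 7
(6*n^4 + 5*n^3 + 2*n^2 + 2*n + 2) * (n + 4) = 6*n^5 + 29*n^4 + 22*n^3 + 10*n^2 + 10*n + 8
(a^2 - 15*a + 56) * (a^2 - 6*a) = a^4 - 21*a^3 + 146*a^2 - 336*a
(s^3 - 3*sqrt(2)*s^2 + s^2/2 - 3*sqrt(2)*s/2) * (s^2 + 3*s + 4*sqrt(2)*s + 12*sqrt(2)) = s^5 + sqrt(2)*s^4 + 7*s^4/2 - 45*s^3/2 + 7*sqrt(2)*s^3/2 - 84*s^2 + 3*sqrt(2)*s^2/2 - 36*s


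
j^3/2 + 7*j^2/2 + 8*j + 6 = (j/2 + 1)*(j + 2)*(j + 3)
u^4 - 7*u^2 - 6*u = u*(u - 3)*(u + 1)*(u + 2)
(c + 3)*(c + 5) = c^2 + 8*c + 15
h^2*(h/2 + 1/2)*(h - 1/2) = h^4/2 + h^3/4 - h^2/4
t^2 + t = t*(t + 1)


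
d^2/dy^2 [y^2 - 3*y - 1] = 2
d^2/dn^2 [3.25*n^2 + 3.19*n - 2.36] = 6.50000000000000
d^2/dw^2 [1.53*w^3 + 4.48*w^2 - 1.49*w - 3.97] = 9.18*w + 8.96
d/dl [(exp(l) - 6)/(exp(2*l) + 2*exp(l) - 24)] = (-2*(exp(l) - 6)*(exp(l) + 1) + exp(2*l) + 2*exp(l) - 24)*exp(l)/(exp(2*l) + 2*exp(l) - 24)^2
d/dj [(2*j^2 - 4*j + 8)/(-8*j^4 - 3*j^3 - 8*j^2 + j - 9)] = 2*(16*j^5 - 45*j^4 + 116*j^3 + 21*j^2 + 46*j + 14)/(64*j^8 + 48*j^7 + 137*j^6 + 32*j^5 + 202*j^4 + 38*j^3 + 145*j^2 - 18*j + 81)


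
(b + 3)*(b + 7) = b^2 + 10*b + 21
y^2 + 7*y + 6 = (y + 1)*(y + 6)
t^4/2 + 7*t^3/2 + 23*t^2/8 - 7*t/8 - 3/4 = (t/2 + 1/2)*(t - 1/2)*(t + 1/2)*(t + 6)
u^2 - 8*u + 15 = (u - 5)*(u - 3)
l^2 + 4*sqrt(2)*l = l*(l + 4*sqrt(2))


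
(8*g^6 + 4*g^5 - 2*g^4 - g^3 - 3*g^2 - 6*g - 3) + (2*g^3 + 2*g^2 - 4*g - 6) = 8*g^6 + 4*g^5 - 2*g^4 + g^3 - g^2 - 10*g - 9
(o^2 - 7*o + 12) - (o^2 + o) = 12 - 8*o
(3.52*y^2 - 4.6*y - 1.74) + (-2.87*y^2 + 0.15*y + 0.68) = 0.65*y^2 - 4.45*y - 1.06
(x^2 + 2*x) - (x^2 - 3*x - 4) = 5*x + 4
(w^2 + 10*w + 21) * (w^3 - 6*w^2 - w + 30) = w^5 + 4*w^4 - 40*w^3 - 106*w^2 + 279*w + 630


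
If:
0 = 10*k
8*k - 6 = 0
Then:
No Solution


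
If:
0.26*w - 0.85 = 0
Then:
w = 3.27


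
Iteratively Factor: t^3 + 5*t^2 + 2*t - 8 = (t + 4)*(t^2 + t - 2) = (t - 1)*(t + 4)*(t + 2)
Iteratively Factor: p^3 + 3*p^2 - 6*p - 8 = (p - 2)*(p^2 + 5*p + 4) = (p - 2)*(p + 1)*(p + 4)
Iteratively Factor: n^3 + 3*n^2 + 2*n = (n + 2)*(n^2 + n) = n*(n + 2)*(n + 1)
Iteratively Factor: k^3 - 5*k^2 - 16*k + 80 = (k + 4)*(k^2 - 9*k + 20) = (k - 4)*(k + 4)*(k - 5)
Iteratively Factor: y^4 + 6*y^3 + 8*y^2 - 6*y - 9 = (y + 3)*(y^3 + 3*y^2 - y - 3) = (y - 1)*(y + 3)*(y^2 + 4*y + 3) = (y - 1)*(y + 3)^2*(y + 1)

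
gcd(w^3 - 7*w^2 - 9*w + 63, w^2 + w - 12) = w - 3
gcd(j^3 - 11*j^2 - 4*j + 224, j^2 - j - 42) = j - 7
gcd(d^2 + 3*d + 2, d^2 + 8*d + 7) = d + 1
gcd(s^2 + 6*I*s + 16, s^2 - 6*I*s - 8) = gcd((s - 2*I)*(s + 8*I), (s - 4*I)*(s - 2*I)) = s - 2*I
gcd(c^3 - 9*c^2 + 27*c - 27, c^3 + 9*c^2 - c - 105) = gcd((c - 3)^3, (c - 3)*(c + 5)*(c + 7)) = c - 3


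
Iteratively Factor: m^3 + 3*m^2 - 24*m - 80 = (m + 4)*(m^2 - m - 20) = (m - 5)*(m + 4)*(m + 4)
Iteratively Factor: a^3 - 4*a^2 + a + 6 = (a - 2)*(a^2 - 2*a - 3) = (a - 2)*(a + 1)*(a - 3)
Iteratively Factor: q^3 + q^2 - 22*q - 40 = (q + 4)*(q^2 - 3*q - 10) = (q - 5)*(q + 4)*(q + 2)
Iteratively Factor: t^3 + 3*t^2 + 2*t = (t)*(t^2 + 3*t + 2) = t*(t + 2)*(t + 1)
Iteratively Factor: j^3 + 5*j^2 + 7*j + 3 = (j + 1)*(j^2 + 4*j + 3) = (j + 1)^2*(j + 3)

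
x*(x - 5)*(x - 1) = x^3 - 6*x^2 + 5*x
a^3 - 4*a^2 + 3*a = a*(a - 3)*(a - 1)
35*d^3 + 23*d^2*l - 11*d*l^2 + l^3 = (-7*d + l)*(-5*d + l)*(d + l)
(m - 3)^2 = m^2 - 6*m + 9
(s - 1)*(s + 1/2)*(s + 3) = s^3 + 5*s^2/2 - 2*s - 3/2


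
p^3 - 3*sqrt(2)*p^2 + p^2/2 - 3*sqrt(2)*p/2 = p*(p + 1/2)*(p - 3*sqrt(2))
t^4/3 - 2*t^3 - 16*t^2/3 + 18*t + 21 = (t/3 + 1/3)*(t - 7)*(t - 3)*(t + 3)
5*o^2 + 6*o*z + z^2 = (o + z)*(5*o + z)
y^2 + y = y*(y + 1)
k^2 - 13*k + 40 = (k - 8)*(k - 5)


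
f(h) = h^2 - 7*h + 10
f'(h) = 2*h - 7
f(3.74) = -2.19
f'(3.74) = 0.48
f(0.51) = 6.69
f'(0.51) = -5.98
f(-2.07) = 28.77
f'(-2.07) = -11.14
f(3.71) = -2.21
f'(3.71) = 0.42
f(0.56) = 6.39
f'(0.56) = -5.88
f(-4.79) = 66.47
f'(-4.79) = -16.58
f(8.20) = 19.84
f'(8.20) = 9.40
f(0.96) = 4.20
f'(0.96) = -5.08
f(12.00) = 70.00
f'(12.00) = 17.00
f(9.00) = 28.00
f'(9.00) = 11.00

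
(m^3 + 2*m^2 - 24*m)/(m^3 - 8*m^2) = (m^2 + 2*m - 24)/(m*(m - 8))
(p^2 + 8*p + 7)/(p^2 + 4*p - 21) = (p + 1)/(p - 3)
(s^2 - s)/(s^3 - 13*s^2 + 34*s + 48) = s*(s - 1)/(s^3 - 13*s^2 + 34*s + 48)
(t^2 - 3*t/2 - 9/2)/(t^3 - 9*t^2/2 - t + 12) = (t - 3)/(t^2 - 6*t + 8)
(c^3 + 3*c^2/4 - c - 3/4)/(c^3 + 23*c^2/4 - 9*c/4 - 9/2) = (c + 1)/(c + 6)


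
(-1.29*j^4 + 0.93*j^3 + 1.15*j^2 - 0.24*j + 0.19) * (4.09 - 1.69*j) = 2.1801*j^5 - 6.8478*j^4 + 1.8602*j^3 + 5.1091*j^2 - 1.3027*j + 0.7771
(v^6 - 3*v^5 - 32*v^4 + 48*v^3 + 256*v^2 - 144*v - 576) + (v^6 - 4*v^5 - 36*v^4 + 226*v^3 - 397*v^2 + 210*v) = 2*v^6 - 7*v^5 - 68*v^4 + 274*v^3 - 141*v^2 + 66*v - 576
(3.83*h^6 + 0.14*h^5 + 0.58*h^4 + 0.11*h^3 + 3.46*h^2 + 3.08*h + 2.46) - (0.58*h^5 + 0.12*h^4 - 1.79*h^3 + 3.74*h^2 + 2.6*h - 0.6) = 3.83*h^6 - 0.44*h^5 + 0.46*h^4 + 1.9*h^3 - 0.28*h^2 + 0.48*h + 3.06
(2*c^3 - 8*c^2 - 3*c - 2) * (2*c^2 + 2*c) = 4*c^5 - 12*c^4 - 22*c^3 - 10*c^2 - 4*c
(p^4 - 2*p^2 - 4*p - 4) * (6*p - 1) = 6*p^5 - p^4 - 12*p^3 - 22*p^2 - 20*p + 4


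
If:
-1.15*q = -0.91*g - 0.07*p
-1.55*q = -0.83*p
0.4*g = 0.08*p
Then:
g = 0.00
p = 0.00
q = 0.00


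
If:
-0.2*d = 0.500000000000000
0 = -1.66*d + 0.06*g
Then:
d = -2.50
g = -69.17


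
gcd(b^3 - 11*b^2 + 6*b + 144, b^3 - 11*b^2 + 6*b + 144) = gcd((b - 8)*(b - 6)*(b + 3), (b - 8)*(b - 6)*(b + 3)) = b^3 - 11*b^2 + 6*b + 144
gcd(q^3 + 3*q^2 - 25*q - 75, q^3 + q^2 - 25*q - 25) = q^2 - 25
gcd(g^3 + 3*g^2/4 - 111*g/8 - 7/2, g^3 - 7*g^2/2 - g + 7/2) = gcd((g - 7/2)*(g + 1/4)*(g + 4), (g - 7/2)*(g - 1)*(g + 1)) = g - 7/2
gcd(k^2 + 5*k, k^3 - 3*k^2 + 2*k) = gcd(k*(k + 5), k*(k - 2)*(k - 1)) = k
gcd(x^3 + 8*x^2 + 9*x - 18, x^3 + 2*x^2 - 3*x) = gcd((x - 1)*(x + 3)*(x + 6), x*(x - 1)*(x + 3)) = x^2 + 2*x - 3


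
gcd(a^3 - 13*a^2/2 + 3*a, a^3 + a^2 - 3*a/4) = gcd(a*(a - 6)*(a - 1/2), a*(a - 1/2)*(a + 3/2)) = a^2 - a/2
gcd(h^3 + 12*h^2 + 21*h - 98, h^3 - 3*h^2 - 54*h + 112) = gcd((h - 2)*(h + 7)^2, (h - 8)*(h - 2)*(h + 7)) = h^2 + 5*h - 14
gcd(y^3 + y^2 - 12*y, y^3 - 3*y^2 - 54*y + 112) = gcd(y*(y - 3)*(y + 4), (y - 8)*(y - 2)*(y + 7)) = 1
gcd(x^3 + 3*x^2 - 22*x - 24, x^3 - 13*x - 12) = x^2 - 3*x - 4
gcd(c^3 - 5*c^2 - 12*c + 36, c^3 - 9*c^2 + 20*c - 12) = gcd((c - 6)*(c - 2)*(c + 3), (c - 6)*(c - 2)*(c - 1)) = c^2 - 8*c + 12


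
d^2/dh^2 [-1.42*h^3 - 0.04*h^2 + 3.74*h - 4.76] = -8.52*h - 0.08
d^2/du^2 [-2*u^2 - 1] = -4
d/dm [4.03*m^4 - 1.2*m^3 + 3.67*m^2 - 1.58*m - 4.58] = 16.12*m^3 - 3.6*m^2 + 7.34*m - 1.58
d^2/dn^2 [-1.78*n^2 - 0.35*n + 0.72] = -3.56000000000000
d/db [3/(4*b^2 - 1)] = -24*b/(4*b^2 - 1)^2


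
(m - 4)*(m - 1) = m^2 - 5*m + 4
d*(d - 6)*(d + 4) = d^3 - 2*d^2 - 24*d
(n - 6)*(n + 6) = n^2 - 36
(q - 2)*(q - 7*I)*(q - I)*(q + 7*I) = q^4 - 2*q^3 - I*q^3 + 49*q^2 + 2*I*q^2 - 98*q - 49*I*q + 98*I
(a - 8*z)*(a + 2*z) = a^2 - 6*a*z - 16*z^2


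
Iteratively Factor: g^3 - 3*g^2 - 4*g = (g)*(g^2 - 3*g - 4) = g*(g + 1)*(g - 4)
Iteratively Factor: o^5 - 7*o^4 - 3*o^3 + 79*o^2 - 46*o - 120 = (o - 4)*(o^4 - 3*o^3 - 15*o^2 + 19*o + 30) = (o - 5)*(o - 4)*(o^3 + 2*o^2 - 5*o - 6) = (o - 5)*(o - 4)*(o - 2)*(o^2 + 4*o + 3) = (o - 5)*(o - 4)*(o - 2)*(o + 1)*(o + 3)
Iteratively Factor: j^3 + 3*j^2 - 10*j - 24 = (j - 3)*(j^2 + 6*j + 8) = (j - 3)*(j + 4)*(j + 2)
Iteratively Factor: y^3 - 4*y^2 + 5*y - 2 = (y - 1)*(y^2 - 3*y + 2) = (y - 2)*(y - 1)*(y - 1)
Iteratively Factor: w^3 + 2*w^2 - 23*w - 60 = (w + 3)*(w^2 - w - 20) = (w - 5)*(w + 3)*(w + 4)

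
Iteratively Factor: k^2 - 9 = (k - 3)*(k + 3)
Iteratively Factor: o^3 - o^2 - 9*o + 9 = (o + 3)*(o^2 - 4*o + 3) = (o - 3)*(o + 3)*(o - 1)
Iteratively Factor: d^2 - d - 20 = (d + 4)*(d - 5)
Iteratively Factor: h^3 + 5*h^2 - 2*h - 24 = (h - 2)*(h^2 + 7*h + 12) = (h - 2)*(h + 3)*(h + 4)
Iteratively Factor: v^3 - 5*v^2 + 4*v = (v - 4)*(v^2 - v) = (v - 4)*(v - 1)*(v)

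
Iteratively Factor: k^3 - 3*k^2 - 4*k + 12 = (k + 2)*(k^2 - 5*k + 6) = (k - 3)*(k + 2)*(k - 2)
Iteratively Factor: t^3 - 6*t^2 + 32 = (t - 4)*(t^2 - 2*t - 8) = (t - 4)^2*(t + 2)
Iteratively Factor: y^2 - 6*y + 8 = (y - 2)*(y - 4)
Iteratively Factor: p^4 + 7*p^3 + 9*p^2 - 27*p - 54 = (p + 3)*(p^3 + 4*p^2 - 3*p - 18) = (p - 2)*(p + 3)*(p^2 + 6*p + 9) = (p - 2)*(p + 3)^2*(p + 3)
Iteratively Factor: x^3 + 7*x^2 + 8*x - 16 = (x - 1)*(x^2 + 8*x + 16) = (x - 1)*(x + 4)*(x + 4)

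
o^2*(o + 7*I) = o^3 + 7*I*o^2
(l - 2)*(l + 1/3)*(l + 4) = l^3 + 7*l^2/3 - 22*l/3 - 8/3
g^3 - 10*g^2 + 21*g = g*(g - 7)*(g - 3)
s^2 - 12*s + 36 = (s - 6)^2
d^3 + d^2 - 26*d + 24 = (d - 4)*(d - 1)*(d + 6)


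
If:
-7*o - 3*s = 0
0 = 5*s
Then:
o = 0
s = 0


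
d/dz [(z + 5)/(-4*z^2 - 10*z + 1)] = (4*z^2 + 40*z + 51)/(16*z^4 + 80*z^3 + 92*z^2 - 20*z + 1)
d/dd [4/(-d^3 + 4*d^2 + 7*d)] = 4*(3*d^2 - 8*d - 7)/(d^2*(-d^2 + 4*d + 7)^2)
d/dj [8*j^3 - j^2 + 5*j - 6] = 24*j^2 - 2*j + 5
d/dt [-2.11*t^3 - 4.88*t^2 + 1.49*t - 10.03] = -6.33*t^2 - 9.76*t + 1.49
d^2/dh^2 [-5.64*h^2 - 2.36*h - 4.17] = -11.2800000000000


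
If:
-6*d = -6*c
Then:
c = d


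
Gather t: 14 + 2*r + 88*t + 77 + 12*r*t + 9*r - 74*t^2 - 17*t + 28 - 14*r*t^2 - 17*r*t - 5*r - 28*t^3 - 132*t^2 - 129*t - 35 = 6*r - 28*t^3 + t^2*(-14*r - 206) + t*(-5*r - 58) + 84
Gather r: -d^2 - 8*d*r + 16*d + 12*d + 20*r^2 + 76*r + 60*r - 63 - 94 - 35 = -d^2 + 28*d + 20*r^2 + r*(136 - 8*d) - 192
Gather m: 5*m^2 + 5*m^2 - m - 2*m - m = 10*m^2 - 4*m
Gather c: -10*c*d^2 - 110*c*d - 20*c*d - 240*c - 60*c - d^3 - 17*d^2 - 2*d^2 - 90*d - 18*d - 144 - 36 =c*(-10*d^2 - 130*d - 300) - d^3 - 19*d^2 - 108*d - 180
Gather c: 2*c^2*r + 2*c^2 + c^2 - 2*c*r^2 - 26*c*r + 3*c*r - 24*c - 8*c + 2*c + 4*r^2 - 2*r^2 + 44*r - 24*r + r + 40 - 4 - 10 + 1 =c^2*(2*r + 3) + c*(-2*r^2 - 23*r - 30) + 2*r^2 + 21*r + 27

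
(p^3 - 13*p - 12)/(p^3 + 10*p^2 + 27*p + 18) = (p - 4)/(p + 6)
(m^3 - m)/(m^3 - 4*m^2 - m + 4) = m/(m - 4)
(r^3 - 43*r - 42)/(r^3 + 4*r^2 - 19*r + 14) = (r^3 - 43*r - 42)/(r^3 + 4*r^2 - 19*r + 14)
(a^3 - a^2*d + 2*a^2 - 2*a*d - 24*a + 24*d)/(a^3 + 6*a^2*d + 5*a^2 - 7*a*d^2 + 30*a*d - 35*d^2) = (a^2 + 2*a - 24)/(a^2 + 7*a*d + 5*a + 35*d)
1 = 1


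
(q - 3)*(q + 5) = q^2 + 2*q - 15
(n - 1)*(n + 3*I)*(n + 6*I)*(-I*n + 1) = -I*n^4 + 10*n^3 + I*n^3 - 10*n^2 + 27*I*n^2 - 18*n - 27*I*n + 18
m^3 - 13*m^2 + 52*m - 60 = (m - 6)*(m - 5)*(m - 2)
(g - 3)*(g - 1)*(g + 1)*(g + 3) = g^4 - 10*g^2 + 9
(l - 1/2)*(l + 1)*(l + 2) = l^3 + 5*l^2/2 + l/2 - 1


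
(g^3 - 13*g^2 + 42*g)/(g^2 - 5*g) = (g^2 - 13*g + 42)/(g - 5)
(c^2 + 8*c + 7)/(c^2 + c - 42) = (c + 1)/(c - 6)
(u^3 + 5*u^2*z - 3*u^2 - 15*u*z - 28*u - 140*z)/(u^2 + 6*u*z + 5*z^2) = (u^2 - 3*u - 28)/(u + z)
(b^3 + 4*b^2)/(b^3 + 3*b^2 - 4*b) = b/(b - 1)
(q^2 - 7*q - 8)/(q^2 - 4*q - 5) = (q - 8)/(q - 5)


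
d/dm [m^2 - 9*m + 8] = 2*m - 9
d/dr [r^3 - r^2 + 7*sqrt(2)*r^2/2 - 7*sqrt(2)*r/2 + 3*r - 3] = 3*r^2 - 2*r + 7*sqrt(2)*r - 7*sqrt(2)/2 + 3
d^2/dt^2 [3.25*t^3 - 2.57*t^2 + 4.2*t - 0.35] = 19.5*t - 5.14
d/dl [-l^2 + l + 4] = 1 - 2*l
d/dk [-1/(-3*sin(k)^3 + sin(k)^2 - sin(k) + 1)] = (-9*sin(k)^2 + 2*sin(k) - 1)*cos(k)/(3*sin(k)^3 - sin(k)^2 + sin(k) - 1)^2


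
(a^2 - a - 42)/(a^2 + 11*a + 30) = (a - 7)/(a + 5)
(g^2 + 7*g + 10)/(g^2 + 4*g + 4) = (g + 5)/(g + 2)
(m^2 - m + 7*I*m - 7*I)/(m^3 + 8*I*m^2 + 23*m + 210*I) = (m - 1)/(m^2 + I*m + 30)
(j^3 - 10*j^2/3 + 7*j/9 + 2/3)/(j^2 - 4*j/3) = (9*j^3 - 30*j^2 + 7*j + 6)/(3*j*(3*j - 4))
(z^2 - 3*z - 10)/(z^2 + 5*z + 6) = (z - 5)/(z + 3)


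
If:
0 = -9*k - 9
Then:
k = -1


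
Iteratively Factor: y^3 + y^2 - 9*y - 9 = (y + 1)*(y^2 - 9) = (y - 3)*(y + 1)*(y + 3)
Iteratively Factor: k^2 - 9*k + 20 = (k - 5)*(k - 4)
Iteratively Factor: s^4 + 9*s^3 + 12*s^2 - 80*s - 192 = (s + 4)*(s^3 + 5*s^2 - 8*s - 48) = (s + 4)^2*(s^2 + s - 12) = (s + 4)^3*(s - 3)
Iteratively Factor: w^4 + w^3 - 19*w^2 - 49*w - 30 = (w - 5)*(w^3 + 6*w^2 + 11*w + 6) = (w - 5)*(w + 3)*(w^2 + 3*w + 2) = (w - 5)*(w + 1)*(w + 3)*(w + 2)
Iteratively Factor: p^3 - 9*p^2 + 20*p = (p)*(p^2 - 9*p + 20) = p*(p - 4)*(p - 5)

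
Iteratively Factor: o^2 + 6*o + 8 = (o + 2)*(o + 4)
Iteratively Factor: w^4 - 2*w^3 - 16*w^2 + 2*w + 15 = (w + 3)*(w^3 - 5*w^2 - w + 5) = (w + 1)*(w + 3)*(w^2 - 6*w + 5) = (w - 5)*(w + 1)*(w + 3)*(w - 1)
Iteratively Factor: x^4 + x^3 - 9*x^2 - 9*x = (x + 1)*(x^3 - 9*x) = x*(x + 1)*(x^2 - 9) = x*(x + 1)*(x + 3)*(x - 3)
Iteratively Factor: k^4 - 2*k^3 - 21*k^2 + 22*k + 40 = (k + 4)*(k^3 - 6*k^2 + 3*k + 10) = (k - 5)*(k + 4)*(k^2 - k - 2) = (k - 5)*(k - 2)*(k + 4)*(k + 1)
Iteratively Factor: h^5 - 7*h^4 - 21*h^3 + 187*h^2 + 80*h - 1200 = (h + 3)*(h^4 - 10*h^3 + 9*h^2 + 160*h - 400) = (h + 3)*(h + 4)*(h^3 - 14*h^2 + 65*h - 100) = (h - 5)*(h + 3)*(h + 4)*(h^2 - 9*h + 20) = (h - 5)*(h - 4)*(h + 3)*(h + 4)*(h - 5)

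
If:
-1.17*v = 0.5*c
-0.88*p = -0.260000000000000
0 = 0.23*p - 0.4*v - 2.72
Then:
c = 15.51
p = 0.30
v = -6.63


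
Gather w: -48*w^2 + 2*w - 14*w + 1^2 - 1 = -48*w^2 - 12*w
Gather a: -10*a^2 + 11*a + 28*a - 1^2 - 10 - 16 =-10*a^2 + 39*a - 27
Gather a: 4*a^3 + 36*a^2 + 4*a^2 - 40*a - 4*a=4*a^3 + 40*a^2 - 44*a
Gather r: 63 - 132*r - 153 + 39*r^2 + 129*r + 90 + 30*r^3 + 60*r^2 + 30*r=30*r^3 + 99*r^2 + 27*r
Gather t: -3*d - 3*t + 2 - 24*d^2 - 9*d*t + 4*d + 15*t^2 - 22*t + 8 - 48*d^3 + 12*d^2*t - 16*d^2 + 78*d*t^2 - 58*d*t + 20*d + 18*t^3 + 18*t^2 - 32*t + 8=-48*d^3 - 40*d^2 + 21*d + 18*t^3 + t^2*(78*d + 33) + t*(12*d^2 - 67*d - 57) + 18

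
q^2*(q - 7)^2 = q^4 - 14*q^3 + 49*q^2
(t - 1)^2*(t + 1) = t^3 - t^2 - t + 1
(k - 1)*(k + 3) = k^2 + 2*k - 3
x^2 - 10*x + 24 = (x - 6)*(x - 4)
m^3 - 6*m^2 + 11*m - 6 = (m - 3)*(m - 2)*(m - 1)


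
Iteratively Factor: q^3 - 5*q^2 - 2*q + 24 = (q - 3)*(q^2 - 2*q - 8) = (q - 4)*(q - 3)*(q + 2)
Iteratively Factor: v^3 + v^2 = (v + 1)*(v^2) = v*(v + 1)*(v)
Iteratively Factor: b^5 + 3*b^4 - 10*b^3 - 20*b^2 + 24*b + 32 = (b + 1)*(b^4 + 2*b^3 - 12*b^2 - 8*b + 32) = (b - 2)*(b + 1)*(b^3 + 4*b^2 - 4*b - 16) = (b - 2)*(b + 1)*(b + 2)*(b^2 + 2*b - 8) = (b - 2)*(b + 1)*(b + 2)*(b + 4)*(b - 2)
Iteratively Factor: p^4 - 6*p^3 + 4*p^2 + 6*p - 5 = (p + 1)*(p^3 - 7*p^2 + 11*p - 5) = (p - 1)*(p + 1)*(p^2 - 6*p + 5) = (p - 5)*(p - 1)*(p + 1)*(p - 1)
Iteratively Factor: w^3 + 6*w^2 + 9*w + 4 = (w + 4)*(w^2 + 2*w + 1) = (w + 1)*(w + 4)*(w + 1)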